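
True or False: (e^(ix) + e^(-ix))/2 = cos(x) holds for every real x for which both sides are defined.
True.

Claim: (e^(ix) + e^(-ix))/2 = cos(x).
Reasoning: By Euler's formula e^(ix) = cos(x) + i·sin(x) and e^(-ix) = cos(x) - i·sin(x). Adding cancels the sine terms: e^(ix) + e^(-ix) = 2cos(x); divide by 2.
So the two sides agree for every real x for which both sides are defined.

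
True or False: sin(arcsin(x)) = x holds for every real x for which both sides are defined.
True.

Claim: sin(arcsin(x)) = x.
Reasoning: For -1 ≤ x ≤ 1 (where arcsin is defined), arcsin(x) is by definition an angle whose sine equals x. Taking the sine of that angle returns x. (Note the other order, arcsin(sin x) = x, is NOT an identity.)
So the two sides agree for every real x for which both sides are defined.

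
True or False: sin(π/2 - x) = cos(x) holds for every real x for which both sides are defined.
Claim: sin(π/2 - x) = cos(x).
Reasoning: Use sin(u - v) = sin(u)cos(v) - cos(u)sin(v) with u = π/2, v = x: sin(π/2)cos(x) - cos(π/2)sin(x) = 1·cos(x) - 0·sin(x) = cos(x).
So the two sides agree for every real x for which both sides are defined.

Conclusion: True.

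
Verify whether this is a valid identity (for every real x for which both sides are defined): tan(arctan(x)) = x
Yes, this is an identity.

Claim: tan(arctan(x)) = x.
Reasoning: For every real x, arctan(x) is by definition the angle in (-π/2, π/2) whose tangent equals x. Taking the tangent of that angle returns x.
So the two sides agree for every real x for which both sides are defined.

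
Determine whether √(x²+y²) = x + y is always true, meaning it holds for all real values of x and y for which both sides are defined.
No, this is NOT an identity.

Claim: √(x²+y²) = x + y.
Test a specific point where both sides are defined: x = -1, y = 3/2.
LHS = √(x²+y²) ≈ 1.8028
RHS = x + y ≈ 0.5000
Since 1.8028 ≠ 0.5000, the equation fails at this point, so it cannot hold for all real values of x and y for which both sides are defined.
(x+y)² = x² + 2xy + y², not x² + y², so the square root does not split this way.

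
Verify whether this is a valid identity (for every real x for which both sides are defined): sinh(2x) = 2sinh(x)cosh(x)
Yes, this is an identity.

Claim: sinh(2x) = 2sinh(x)cosh(x).
Reasoning: 2sinh(x)cosh(x) = 2 · (e^x - e^-x)/2 · (e^x + e^-x)/2 = (e^(2x) - e^(-2x))/2 = sinh(2x).
So the two sides agree for every real x for which both sides are defined.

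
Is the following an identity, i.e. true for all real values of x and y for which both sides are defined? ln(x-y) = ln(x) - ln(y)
Claim: ln(x-y) = ln(x) - ln(y).
Test a specific point where both sides are defined: x = 2, y = 1.
LHS = ln(x-y) ≈ 0.0000
RHS = ln(x) - ln(y) ≈ 0.6931
Since 0.0000 ≠ 0.6931, the equation fails at this point, so it cannot hold for all real values of x and y for which both sides are defined.
ln(x) - ln(y) = ln(x/y), not ln(x-y).

Conclusion: No, this is NOT an identity.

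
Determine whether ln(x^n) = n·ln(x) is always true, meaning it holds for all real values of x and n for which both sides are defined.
Claim: ln(x^n) = n·ln(x).
Reasoning: The right side requires x > 0. For x > 0, x^n = (e^(ln x))^n = e^(n·ln x), so taking ln of both sides gives ln(x^n) = n·ln(x).
So the two sides agree for all real values of x and n for which both sides are defined.

Conclusion: Yes, this is an identity.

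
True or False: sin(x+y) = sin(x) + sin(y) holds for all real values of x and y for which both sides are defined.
Claim: sin(x+y) = sin(x) + sin(y).
Test a specific point where both sides are defined: x = -π/6, y = -π/6.
LHS = sin(x+y) ≈ -0.8660
RHS = sin(x) + sin(y) ≈ -1.0000
Since -0.8660 ≠ -1.0000, the equation fails at this point, so it cannot hold for all real values of x and y for which both sides are defined.
The correct expansion is sin(x+y) = sin(x)cos(y) + cos(x)sin(y); sine is not additive.

Conclusion: False.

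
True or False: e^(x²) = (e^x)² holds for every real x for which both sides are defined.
Claim: e^(x²) = (e^x)².
Test a specific point where both sides are defined: x = -2.
LHS = e^(x²) ≈ 54.5982
RHS = (e^x)² ≈ 0.0183
Since 54.5982 ≠ 0.0183, the equation fails at this point, so it cannot hold for every real x for which both sides are defined.
(e^x)² = e^(2x), and 2x ≠ x² in general.

Conclusion: False.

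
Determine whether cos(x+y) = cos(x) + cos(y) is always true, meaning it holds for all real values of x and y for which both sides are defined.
No, this is NOT an identity.

Claim: cos(x+y) = cos(x) + cos(y).
Test a specific point where both sides are defined: x = 2π/3, y = 2π/3.
LHS = cos(x+y) ≈ -0.5000
RHS = cos(x) + cos(y) ≈ -1.0000
Since -0.5000 ≠ -1.0000, the equation fails at this point, so it cannot hold for all real values of x and y for which both sides are defined.
The correct expansion is cos(x+y) = cos(x)cos(y) - sin(x)sin(y); cosine is not additive.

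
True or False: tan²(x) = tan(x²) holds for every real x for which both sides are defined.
False.

Claim: tan²(x) = tan(x²).
Test a specific point where both sides are defined: x = π.
LHS = tan²(x) ≈ 0.0000
RHS = tan(x²) ≈ 0.4767
Since 0.0000 ≠ 0.4767, the equation fails at this point, so it cannot hold for every real x for which both sides are defined.
tan²(x) means (tan x)², squaring the output; tan(x²) squares the input. These are different functions.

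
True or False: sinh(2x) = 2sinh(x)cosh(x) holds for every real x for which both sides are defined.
True.

Claim: sinh(2x) = 2sinh(x)cosh(x).
Reasoning: 2sinh(x)cosh(x) = 2 · (e^x - e^-x)/2 · (e^x + e^-x)/2 = (e^(2x) - e^(-2x))/2 = sinh(2x).
So the two sides agree for every real x for which both sides are defined.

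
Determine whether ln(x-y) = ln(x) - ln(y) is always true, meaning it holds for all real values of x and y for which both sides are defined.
No, this is NOT an identity.

Claim: ln(x-y) = ln(x) - ln(y).
Test a specific point where both sides are defined: x = 5, y = 3.
LHS = ln(x-y) ≈ 0.6931
RHS = ln(x) - ln(y) ≈ 0.5108
Since 0.6931 ≠ 0.5108, the equation fails at this point, so it cannot hold for all real values of x and y for which both sides are defined.
ln(x) - ln(y) = ln(x/y), not ln(x-y).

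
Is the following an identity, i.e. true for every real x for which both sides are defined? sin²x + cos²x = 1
Claim: sin²x + cos²x = 1.
Reasoning: The point (cos x, sin x) lies on the unit circle X² + Y² = 1, so cos²x + sin²x = 1 for every real x.
So the two sides agree for every real x for which both sides are defined.

Conclusion: Yes, this is an identity.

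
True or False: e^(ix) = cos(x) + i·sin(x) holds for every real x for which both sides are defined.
Claim: e^(ix) = cos(x) + i·sin(x).
Reasoning: Euler's formula. Expand e^(ix) = Σ (ix)^k / k!. Since i² = -1, the even-k terms are Σ (-1)^m x^(2m)/(2m)! = cos(x) and the odd-k terms are i · Σ (-1)^m x^(2m+1)/(2m+1)! = i·sin(x).
So the two sides agree for every real x for which both sides are defined.

Conclusion: True.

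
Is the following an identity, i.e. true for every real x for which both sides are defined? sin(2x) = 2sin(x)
Claim: sin(2x) = 2sin(x).
Test a specific point where both sides are defined: x = 2π/3.
LHS = sin(2x) ≈ -0.8660
RHS = 2sin(x) ≈ 1.7321
Since -0.8660 ≠ 1.7321, the equation fails at this point, so it cannot hold for every real x for which both sides are defined.
The correct double-angle formula is sin(2x) = 2sin(x)cos(x).

Conclusion: No, this is NOT an identity.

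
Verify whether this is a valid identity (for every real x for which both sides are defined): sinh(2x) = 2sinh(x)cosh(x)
Claim: sinh(2x) = 2sinh(x)cosh(x).
Reasoning: 2sinh(x)cosh(x) = 2 · (e^x - e^-x)/2 · (e^x + e^-x)/2 = (e^(2x) - e^(-2x))/2 = sinh(2x).
So the two sides agree for every real x for which both sides are defined.

Conclusion: Yes, this is an identity.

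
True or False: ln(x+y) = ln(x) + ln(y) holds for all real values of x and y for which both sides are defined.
Claim: ln(x+y) = ln(x) + ln(y).
Test a specific point where both sides are defined: x = 2, y = 3/2.
LHS = ln(x+y) ≈ 1.2528
RHS = ln(x) + ln(y) ≈ 1.0986
Since 1.2528 ≠ 1.0986, the equation fails at this point, so it cannot hold for all real values of x and y for which both sides are defined.
ln(x) + ln(y) = ln(xy), not ln(x+y).

Conclusion: False.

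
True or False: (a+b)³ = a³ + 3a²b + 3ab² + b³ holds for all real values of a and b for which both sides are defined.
Claim: (a+b)³ = a³ + 3a²b + 3ab² + b³.
Reasoning: (a+b)³ = (a+b)(a+b)² = (a+b)(a² + 2ab + b²) = a³ + 2a²b + ab² + a²b + 2ab² + b³ = a³ + 3a²b + 3ab² + b³.
So the two sides agree for all real values of a and b for which both sides are defined.

Conclusion: True.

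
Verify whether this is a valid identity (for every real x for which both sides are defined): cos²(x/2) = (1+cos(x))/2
Claim: cos²(x/2) = (1+cos(x))/2.
Reasoning: Use cos(2θ) = 2cos²θ - 1 with θ = x/2: cos(x) = 2cos²(x/2) - 1. Solving for cos²(x/2) gives (1 + cos(x))/2.
So the two sides agree for every real x for which both sides are defined.

Conclusion: Yes, this is an identity.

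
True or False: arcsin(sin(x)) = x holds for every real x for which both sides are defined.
False.

Claim: arcsin(sin(x)) = x.
Test a specific point where both sides are defined: x = 2π/3.
LHS = arcsin(sin(x)) ≈ 1.0472
RHS = x ≈ 2.0944
Since 1.0472 ≠ 2.0944, the equation fails at this point, so it cannot hold for every real x for which both sides are defined.
arcsin only returns values in [-π/2, π/2], so arcsin(sin(x)) = x holds only for x in that interval, not for all real x.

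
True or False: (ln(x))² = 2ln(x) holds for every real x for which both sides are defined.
False.

Claim: (ln(x))² = 2ln(x).
Test a specific point where both sides are defined: x = 4.
LHS = (ln(x))² ≈ 1.9218
RHS = 2ln(x) ≈ 2.7726
Since 1.9218 ≠ 2.7726, the equation fails at this point, so it cannot hold for every real x for which both sides are defined.
2ln(x) equals ln(x²), which is not the same as (ln x)².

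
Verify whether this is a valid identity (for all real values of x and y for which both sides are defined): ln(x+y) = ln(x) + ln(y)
Claim: ln(x+y) = ln(x) + ln(y).
Test a specific point where both sides are defined: x = 1/2, y = 1.
LHS = ln(x+y) ≈ 0.4055
RHS = ln(x) + ln(y) ≈ -0.6931
Since 0.4055 ≠ -0.6931, the equation fails at this point, so it cannot hold for all real values of x and y for which both sides are defined.
ln(x) + ln(y) = ln(xy), not ln(x+y).

Conclusion: No, this is NOT an identity.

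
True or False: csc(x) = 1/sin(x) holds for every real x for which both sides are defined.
Claim: csc(x) = 1/sin(x).
Reasoning: csc(x) is by definition the reciprocal of sin(x), wherever sin(x) ≠ 0.
So the two sides agree for every real x for which both sides are defined.

Conclusion: True.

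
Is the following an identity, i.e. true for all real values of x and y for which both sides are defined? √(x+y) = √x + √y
Claim: √(x+y) = √x + √y.
Test a specific point where both sides are defined: x = 1/2, y = 5.
LHS = √(x+y) ≈ 2.3452
RHS = √x + √y ≈ 2.9432
Since 2.3452 ≠ 2.9432, the equation fails at this point, so it cannot hold for all real values of x and y for which both sides are defined.
Squaring the right side gives x + 2√(xy) + y, not x + y.

Conclusion: No, this is NOT an identity.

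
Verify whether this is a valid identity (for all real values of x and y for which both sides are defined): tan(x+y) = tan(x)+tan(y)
No, this is NOT an identity.

Claim: tan(x+y) = tan(x)+tan(y).
Test a specific point where both sides are defined: x = -π/3, y = 2π/3.
LHS = tan(x+y) ≈ 1.7321
RHS = tan(x)+tan(y) ≈ -3.4641
Since 1.7321 ≠ -3.4641, the equation fails at this point, so it cannot hold for all real values of x and y for which both sides are defined.
The correct formula is tan(x+y) = (tan(x) + tan(y))/(1 - tan(x)tan(y)).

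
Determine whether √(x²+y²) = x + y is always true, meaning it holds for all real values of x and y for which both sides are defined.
No, this is NOT an identity.

Claim: √(x²+y²) = x + y.
Test a specific point where both sides are defined: x = 2, y = 1/2.
LHS = √(x²+y²) ≈ 2.0616
RHS = x + y ≈ 2.5000
Since 2.0616 ≠ 2.5000, the equation fails at this point, so it cannot hold for all real values of x and y for which both sides are defined.
(x+y)² = x² + 2xy + y², not x² + y², so the square root does not split this way.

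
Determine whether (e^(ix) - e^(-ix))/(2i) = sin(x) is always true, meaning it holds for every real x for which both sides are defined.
Claim: (e^(ix) - e^(-ix))/(2i) = sin(x).
Reasoning: By Euler's formula e^(ix) = cos(x) + i·sin(x) and e^(-ix) = cos(x) - i·sin(x). Subtracting cancels the cosine terms: e^(ix) - e^(-ix) = 2i·sin(x); divide by 2i.
So the two sides agree for every real x for which both sides are defined.

Conclusion: Yes, this is an identity.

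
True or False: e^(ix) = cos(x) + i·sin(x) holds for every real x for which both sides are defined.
True.

Claim: e^(ix) = cos(x) + i·sin(x).
Reasoning: Euler's formula. Expand e^(ix) = Σ (ix)^k / k!. Since i² = -1, the even-k terms are Σ (-1)^m x^(2m)/(2m)! = cos(x) and the odd-k terms are i · Σ (-1)^m x^(2m+1)/(2m+1)! = i·sin(x).
So the two sides agree for every real x for which both sides are defined.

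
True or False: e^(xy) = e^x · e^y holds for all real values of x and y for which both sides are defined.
False.

Claim: e^(xy) = e^x · e^y.
Test a specific point where both sides are defined: x = 5, y = 1.
LHS = e^(xy) ≈ 148.4132
RHS = e^x · e^y ≈ 403.4288
Since 148.4132 ≠ 403.4288, the equation fails at this point, so it cannot hold for all real values of x and y for which both sides are defined.
e^x · e^y = e^(x+y), not e^(xy).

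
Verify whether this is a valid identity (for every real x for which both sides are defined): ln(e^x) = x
Yes, this is an identity.

Claim: ln(e^x) = x.
Reasoning: ln is the inverse of the exponential: ln(e^x) asks for the exponent p with e^p = e^x, and since e^p is one-to-one that exponent is p = x.
So the two sides agree for every real x for which both sides are defined.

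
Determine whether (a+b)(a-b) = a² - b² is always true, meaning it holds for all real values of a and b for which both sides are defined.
Yes, this is an identity.

Claim: (a+b)(a-b) = a² - b².
Reasoning: Expand: (a+b)(a-b) = a² - ab + ba - b² = a² - b² (the cross terms cancel).
So the two sides agree for all real values of a and b for which both sides are defined.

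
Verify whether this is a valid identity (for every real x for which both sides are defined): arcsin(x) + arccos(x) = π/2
Claim: arcsin(x) + arccos(x) = π/2.
Reasoning: Both sides are defined for -1 ≤ x ≤ 1. Let θ = arcsin(x), so sin θ = x and θ ∈ [-π/2, π/2]. Then cos(π/2 - θ) = sin θ = x and π/2 - θ ∈ [0, π], which is exactly the range of arccos, so arccos(x) = π/2 - θ. Adding: arcsin(x) + arccos(x) = θ + (π/2 - θ) = π/2.
So the two sides agree for every real x for which both sides are defined.

Conclusion: Yes, this is an identity.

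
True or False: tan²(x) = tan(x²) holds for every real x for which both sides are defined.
False.

Claim: tan²(x) = tan(x²).
Test a specific point where both sides are defined: x = π/6.
LHS = tan²(x) ≈ 0.3333
RHS = tan(x²) ≈ 0.2812
Since 0.3333 ≠ 0.2812, the equation fails at this point, so it cannot hold for every real x for which both sides are defined.
tan²(x) means (tan x)², squaring the output; tan(x²) squares the input. These are different functions.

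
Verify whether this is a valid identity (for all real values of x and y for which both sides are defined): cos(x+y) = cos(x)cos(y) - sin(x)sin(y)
Claim: cos(x+y) = cos(x)cos(y) - sin(x)sin(y).
Reasoning: By Euler's formula e^(i(x+y)) = e^(ix)·e^(iy) = (cos x + i·sin x)(cos y + i·sin y). The real part of the left side is cos(x+y); the real part of the product is cos(x)cos(y) - sin(x)sin(y) (since i·i = -1).
So the two sides agree for all real values of x and y for which both sides are defined.

Conclusion: Yes, this is an identity.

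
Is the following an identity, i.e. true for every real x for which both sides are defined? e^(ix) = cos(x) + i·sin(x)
Claim: e^(ix) = cos(x) + i·sin(x).
Reasoning: Euler's formula. Expand e^(ix) = Σ (ix)^k / k!. Since i² = -1, the even-k terms are Σ (-1)^m x^(2m)/(2m)! = cos(x) and the odd-k terms are i · Σ (-1)^m x^(2m+1)/(2m+1)! = i·sin(x).
So the two sides agree for every real x for which both sides are defined.

Conclusion: Yes, this is an identity.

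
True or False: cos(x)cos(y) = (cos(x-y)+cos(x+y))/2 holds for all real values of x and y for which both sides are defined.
True.

Claim: cos(x)cos(y) = (cos(x-y)+cos(x+y))/2.
Reasoning: cos(x-y) = cos(x)cos(y) + sin(x)sin(y) and cos(x+y) = cos(x)cos(y) - sin(x)sin(y). Adding, cos(x-y) + cos(x+y) = 2cos(x)cos(y); divide by 2.
So the two sides agree for all real values of x and y for which both sides are defined.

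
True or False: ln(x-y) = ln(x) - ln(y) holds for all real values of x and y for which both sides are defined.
Claim: ln(x-y) = ln(x) - ln(y).
Test a specific point where both sides are defined: x = 5, y = 3/2.
LHS = ln(x-y) ≈ 1.2528
RHS = ln(x) - ln(y) ≈ 1.2040
Since 1.2528 ≠ 1.2040, the equation fails at this point, so it cannot hold for all real values of x and y for which both sides are defined.
ln(x) - ln(y) = ln(x/y), not ln(x-y).

Conclusion: False.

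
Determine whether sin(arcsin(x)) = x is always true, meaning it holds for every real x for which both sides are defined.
Yes, this is an identity.

Claim: sin(arcsin(x)) = x.
Reasoning: For -1 ≤ x ≤ 1 (where arcsin is defined), arcsin(x) is by definition an angle whose sine equals x. Taking the sine of that angle returns x. (Note the other order, arcsin(sin x) = x, is NOT an identity.)
So the two sides agree for every real x for which both sides are defined.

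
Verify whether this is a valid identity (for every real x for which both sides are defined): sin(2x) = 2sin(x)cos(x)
Claim: sin(2x) = 2sin(x)cos(x).
Reasoning: Put y = x in the addition formula sin(x+y) = sin(x)cos(y) + cos(x)sin(y): sin(2x) = sin(x)cos(x) + cos(x)sin(x) = 2sin(x)cos(x).
So the two sides agree for every real x for which both sides are defined.

Conclusion: Yes, this is an identity.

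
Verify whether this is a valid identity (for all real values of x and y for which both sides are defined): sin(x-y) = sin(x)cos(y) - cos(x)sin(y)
Claim: sin(x-y) = sin(x)cos(y) - cos(x)sin(y).
Reasoning: Replace y by -y in sin(x+y) = sin(x)cos(y) + cos(x)sin(y) and use cos(-y) = cos(y), sin(-y) = -sin(y): sin(x-y) = sin(x)cos(y) - cos(x)sin(y).
So the two sides agree for all real values of x and y for which both sides are defined.

Conclusion: Yes, this is an identity.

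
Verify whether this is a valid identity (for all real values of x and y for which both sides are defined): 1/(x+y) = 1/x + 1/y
No, this is NOT an identity.

Claim: 1/(x+y) = 1/x + 1/y.
Test a specific point where both sides are defined: x = 4, y = -3.
LHS = 1/(x+y) ≈ 1.0000
RHS = 1/x + 1/y ≈ -0.0833
Since 1.0000 ≠ -0.0833, the equation fails at this point, so it cannot hold for all real values of x and y for which both sides are defined.
1/x + 1/y = (x+y)/(xy), which is not 1/(x+y).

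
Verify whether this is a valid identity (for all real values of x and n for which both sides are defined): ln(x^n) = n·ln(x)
Claim: ln(x^n) = n·ln(x).
Reasoning: The right side requires x > 0. For x > 0, x^n = (e^(ln x))^n = e^(n·ln x), so taking ln of both sides gives ln(x^n) = n·ln(x).
So the two sides agree for all real values of x and n for which both sides are defined.

Conclusion: Yes, this is an identity.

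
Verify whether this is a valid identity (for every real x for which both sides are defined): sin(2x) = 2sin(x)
Claim: sin(2x) = 2sin(x).
Test a specific point where both sides are defined: x = π/2.
LHS = sin(2x) ≈ 0.0000
RHS = 2sin(x) ≈ 2.0000
Since 0.0000 ≠ 2.0000, the equation fails at this point, so it cannot hold for every real x for which both sides are defined.
The correct double-angle formula is sin(2x) = 2sin(x)cos(x).

Conclusion: No, this is NOT an identity.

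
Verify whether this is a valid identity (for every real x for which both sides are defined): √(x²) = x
Claim: √(x²) = x.
Test a specific point where both sides are defined: x = -2.
LHS = √(x²) ≈ 2.0000
RHS = x ≈ -2.0000
Since 2.0000 ≠ -2.0000, the equation fails at this point, so it cannot hold for every real x for which both sides are defined.
√(x²) = |x|, which differs from x whenever x < 0 (both sides are defined for every real x).

Conclusion: No, this is NOT an identity.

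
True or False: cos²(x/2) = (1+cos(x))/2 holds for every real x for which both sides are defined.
True.

Claim: cos²(x/2) = (1+cos(x))/2.
Reasoning: Use cos(2θ) = 2cos²θ - 1 with θ = x/2: cos(x) = 2cos²(x/2) - 1. Solving for cos²(x/2) gives (1 + cos(x))/2.
So the two sides agree for every real x for which both sides are defined.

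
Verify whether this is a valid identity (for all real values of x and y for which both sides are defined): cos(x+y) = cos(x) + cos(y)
Claim: cos(x+y) = cos(x) + cos(y).
Test a specific point where both sides are defined: x = -π/3, y = -π/6.
LHS = cos(x+y) ≈ 0.0000
RHS = cos(x) + cos(y) ≈ 1.3660
Since 0.0000 ≠ 1.3660, the equation fails at this point, so it cannot hold for all real values of x and y for which both sides are defined.
The correct expansion is cos(x+y) = cos(x)cos(y) - sin(x)sin(y); cosine is not additive.

Conclusion: No, this is NOT an identity.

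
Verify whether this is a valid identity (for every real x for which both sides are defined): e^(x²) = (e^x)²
Claim: e^(x²) = (e^x)².
Test a specific point where both sides are defined: x = 1/2.
LHS = e^(x²) ≈ 1.2840
RHS = (e^x)² ≈ 2.7183
Since 1.2840 ≠ 2.7183, the equation fails at this point, so it cannot hold for every real x for which both sides are defined.
(e^x)² = e^(2x), and 2x ≠ x² in general.

Conclusion: No, this is NOT an identity.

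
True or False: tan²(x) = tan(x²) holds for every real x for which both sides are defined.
False.

Claim: tan²(x) = tan(x²).
Test a specific point where both sides are defined: x = -π/4.
LHS = tan²(x) ≈ 1.0000
RHS = tan(x²) ≈ 0.7092
Since 1.0000 ≠ 0.7092, the equation fails at this point, so it cannot hold for every real x for which both sides are defined.
tan²(x) means (tan x)², squaring the output; tan(x²) squares the input. These are different functions.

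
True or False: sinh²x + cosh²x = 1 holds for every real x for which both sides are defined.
Claim: sinh²x + cosh²x = 1.
Test a specific point where both sides are defined: x = 1.
LHS = sinh²x + cosh²x ≈ 3.7622
RHS = 1 ≈ 1.0000
Since 3.7622 ≠ 1.0000, the equation fails at this point, so it cannot hold for every real x for which both sides are defined.
The correct hyperbolic identity is cosh²x - sinh²x = 1 (a difference); the sum sinh²x + cosh²x equals cosh(2x).

Conclusion: False.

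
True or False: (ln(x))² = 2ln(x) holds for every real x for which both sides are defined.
False.

Claim: (ln(x))² = 2ln(x).
Test a specific point where both sides are defined: x = 3.
LHS = (ln(x))² ≈ 1.2069
RHS = 2ln(x) ≈ 2.1972
Since 1.2069 ≠ 2.1972, the equation fails at this point, so it cannot hold for every real x for which both sides are defined.
2ln(x) equals ln(x²), which is not the same as (ln x)².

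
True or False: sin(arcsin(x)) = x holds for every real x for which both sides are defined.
True.

Claim: sin(arcsin(x)) = x.
Reasoning: For -1 ≤ x ≤ 1 (where arcsin is defined), arcsin(x) is by definition an angle whose sine equals x. Taking the sine of that angle returns x. (Note the other order, arcsin(sin x) = x, is NOT an identity.)
So the two sides agree for every real x for which both sides are defined.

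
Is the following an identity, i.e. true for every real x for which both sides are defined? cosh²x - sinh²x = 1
Yes, this is an identity.

Claim: cosh²x - sinh²x = 1.
Reasoning: With cosh(x) = (e^x + e^-x)/2 and sinh(x) = (e^x - e^-x)/2: cosh²x = (e^(2x) + 2 + e^(-2x))/4 and sinh²x = (e^(2x) - 2 + e^(-2x))/4. Subtracting leaves 4/4 = 1.
So the two sides agree for every real x for which both sides are defined.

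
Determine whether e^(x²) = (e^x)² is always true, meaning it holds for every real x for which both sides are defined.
No, this is NOT an identity.

Claim: e^(x²) = (e^x)².
Test a specific point where both sides are defined: x = 1.
LHS = e^(x²) ≈ 2.7183
RHS = (e^x)² ≈ 7.3891
Since 2.7183 ≠ 7.3891, the equation fails at this point, so it cannot hold for every real x for which both sides are defined.
(e^x)² = e^(2x), and 2x ≠ x² in general.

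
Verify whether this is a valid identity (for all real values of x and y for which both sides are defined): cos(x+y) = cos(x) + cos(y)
Claim: cos(x+y) = cos(x) + cos(y).
Test a specific point where both sides are defined: x = π/4, y = π/6.
LHS = cos(x+y) ≈ 0.2588
RHS = cos(x) + cos(y) ≈ 1.5731
Since 0.2588 ≠ 1.5731, the equation fails at this point, so it cannot hold for all real values of x and y for which both sides are defined.
The correct expansion is cos(x+y) = cos(x)cos(y) - sin(x)sin(y); cosine is not additive.

Conclusion: No, this is NOT an identity.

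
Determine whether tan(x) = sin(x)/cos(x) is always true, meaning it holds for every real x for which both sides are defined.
Yes, this is an identity.

Claim: tan(x) = sin(x)/cos(x).
Reasoning: For an angle x whose terminal point on the unit circle is (cos x, sin x), tan(x) is defined as the ratio (second coordinate)/(first coordinate) = sin(x)/cos(x), wherever cos(x) ≠ 0.
So the two sides agree for every real x for which both sides are defined.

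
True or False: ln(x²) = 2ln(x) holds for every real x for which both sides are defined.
True.

Claim: ln(x²) = 2ln(x).
Reasoning: The right side requires x > 0. For x > 0, x² = (e^(ln x))² = e^(2ln x), so ln(x²) = 2ln(x). (For x < 0 the right side is undefined, so those values are outside the claim.)
So the two sides agree for every real x for which both sides are defined.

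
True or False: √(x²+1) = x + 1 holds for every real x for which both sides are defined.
False.

Claim: √(x²+1) = x + 1.
Test a specific point where both sides are defined: x = 4.
LHS = √(x²+1) ≈ 4.1231
RHS = x + 1 ≈ 5.0000
Since 4.1231 ≠ 5.0000, the equation fails at this point, so it cannot hold for every real x for which both sides are defined.
(x+1)² = x² + 2x + 1 ≠ x² + 1 unless x = 0.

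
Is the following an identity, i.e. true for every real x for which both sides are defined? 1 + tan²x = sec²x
Claim: 1 + tan²x = sec²x.
Reasoning: Start from sin²x + cos²x = 1 and divide every term by cos²x (allowed wherever tan x and sec x are defined): tan²x + 1 = 1/cos²x = sec²x.
So the two sides agree for every real x for which both sides are defined.

Conclusion: Yes, this is an identity.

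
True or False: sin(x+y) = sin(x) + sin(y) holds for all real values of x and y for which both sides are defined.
Claim: sin(x+y) = sin(x) + sin(y).
Test a specific point where both sides are defined: x = -π/4, y = -π/3.
LHS = sin(x+y) ≈ -0.9659
RHS = sin(x) + sin(y) ≈ -1.5731
Since -0.9659 ≠ -1.5731, the equation fails at this point, so it cannot hold for all real values of x and y for which both sides are defined.
The correct expansion is sin(x+y) = sin(x)cos(y) + cos(x)sin(y); sine is not additive.

Conclusion: False.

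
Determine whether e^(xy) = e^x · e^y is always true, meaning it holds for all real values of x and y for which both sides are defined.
Claim: e^(xy) = e^x · e^y.
Test a specific point where both sides are defined: x = 5, y = 1/2.
LHS = e^(xy) ≈ 12.1825
RHS = e^x · e^y ≈ 244.6919
Since 12.1825 ≠ 244.6919, the equation fails at this point, so it cannot hold for all real values of x and y for which both sides are defined.
e^x · e^y = e^(x+y), not e^(xy).

Conclusion: No, this is NOT an identity.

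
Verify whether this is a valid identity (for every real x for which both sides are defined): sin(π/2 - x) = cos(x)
Claim: sin(π/2 - x) = cos(x).
Reasoning: Use sin(u - v) = sin(u)cos(v) - cos(u)sin(v) with u = π/2, v = x: sin(π/2)cos(x) - cos(π/2)sin(x) = 1·cos(x) - 0·sin(x) = cos(x).
So the two sides agree for every real x for which both sides are defined.

Conclusion: Yes, this is an identity.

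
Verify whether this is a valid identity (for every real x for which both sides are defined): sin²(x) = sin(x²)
No, this is NOT an identity.

Claim: sin²(x) = sin(x²).
Test a specific point where both sides are defined: x = -π/6.
LHS = sin²(x) ≈ 0.2500
RHS = sin(x²) ≈ 0.2707
Since 0.2500 ≠ 0.2707, the equation fails at this point, so it cannot hold for every real x for which both sides are defined.
sin²(x) means (sin x)², squaring the output; sin(x²) squares the input. These are different functions.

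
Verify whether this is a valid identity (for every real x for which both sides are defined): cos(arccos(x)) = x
Yes, this is an identity.

Claim: cos(arccos(x)) = x.
Reasoning: For -1 ≤ x ≤ 1 (where arccos is defined), arccos(x) is by definition an angle whose cosine equals x. Taking the cosine of that angle returns x. (Note the other order, arccos(cos x) = x, is NOT an identity.)
So the two sides agree for every real x for which both sides are defined.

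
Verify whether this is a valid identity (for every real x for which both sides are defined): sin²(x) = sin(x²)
Claim: sin²(x) = sin(x²).
Test a specific point where both sides are defined: x = π.
LHS = sin²(x) ≈ 0.0000
RHS = sin(x²) ≈ -0.4303
Since 0.0000 ≠ -0.4303, the equation fails at this point, so it cannot hold for every real x for which both sides are defined.
sin²(x) means (sin x)², squaring the output; sin(x²) squares the input. These are different functions.

Conclusion: No, this is NOT an identity.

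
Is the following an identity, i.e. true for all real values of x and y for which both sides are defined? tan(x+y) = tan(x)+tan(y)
No, this is NOT an identity.

Claim: tan(x+y) = tan(x)+tan(y).
Test a specific point where both sides are defined: x = π/6, y = π/4.
LHS = tan(x+y) ≈ 3.7321
RHS = tan(x)+tan(y) ≈ 1.5774
Since 3.7321 ≠ 1.5774, the equation fails at this point, so it cannot hold for all real values of x and y for which both sides are defined.
The correct formula is tan(x+y) = (tan(x) + tan(y))/(1 - tan(x)tan(y)).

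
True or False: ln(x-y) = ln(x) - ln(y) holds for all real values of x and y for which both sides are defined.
False.

Claim: ln(x-y) = ln(x) - ln(y).
Test a specific point where both sides are defined: x = 5, y = 1/2.
LHS = ln(x-y) ≈ 1.5041
RHS = ln(x) - ln(y) ≈ 2.3026
Since 1.5041 ≠ 2.3026, the equation fails at this point, so it cannot hold for all real values of x and y for which both sides are defined.
ln(x) - ln(y) = ln(x/y), not ln(x-y).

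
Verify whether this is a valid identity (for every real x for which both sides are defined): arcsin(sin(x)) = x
No, this is NOT an identity.

Claim: arcsin(sin(x)) = x.
Test a specific point where both sides are defined: x = π.
LHS = arcsin(sin(x)) ≈ 0.0000
RHS = x ≈ 3.1416
Since 0.0000 ≠ 3.1416, the equation fails at this point, so it cannot hold for every real x for which both sides are defined.
arcsin only returns values in [-π/2, π/2], so arcsin(sin(x)) = x holds only for x in that interval, not for all real x.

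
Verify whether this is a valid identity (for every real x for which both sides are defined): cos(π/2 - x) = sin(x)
Yes, this is an identity.

Claim: cos(π/2 - x) = sin(x).
Reasoning: Use cos(u - v) = cos(u)cos(v) + sin(u)sin(v) with u = π/2, v = x: cos(π/2)cos(x) + sin(π/2)sin(x) = 0·cos(x) + 1·sin(x) = sin(x).
So the two sides agree for every real x for which both sides are defined.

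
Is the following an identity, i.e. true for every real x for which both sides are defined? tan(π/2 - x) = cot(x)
Claim: tan(π/2 - x) = cot(x).
Reasoning: tan(π/2 - x) = sin(π/2 - x)/cos(π/2 - x) = cos(x)/sin(x) = cot(x), using the cofunction identities sin(π/2 - x) = cos(x) and cos(π/2 - x) = sin(x).
So the two sides agree for every real x for which both sides are defined.

Conclusion: Yes, this is an identity.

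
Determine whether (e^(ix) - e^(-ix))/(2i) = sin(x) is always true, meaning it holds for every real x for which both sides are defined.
Yes, this is an identity.

Claim: (e^(ix) - e^(-ix))/(2i) = sin(x).
Reasoning: By Euler's formula e^(ix) = cos(x) + i·sin(x) and e^(-ix) = cos(x) - i·sin(x). Subtracting cancels the cosine terms: e^(ix) - e^(-ix) = 2i·sin(x); divide by 2i.
So the two sides agree for every real x for which both sides are defined.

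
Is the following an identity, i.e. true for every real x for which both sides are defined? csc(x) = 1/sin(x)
Yes, this is an identity.

Claim: csc(x) = 1/sin(x).
Reasoning: csc(x) is by definition the reciprocal of sin(x), wherever sin(x) ≠ 0.
So the two sides agree for every real x for which both sides are defined.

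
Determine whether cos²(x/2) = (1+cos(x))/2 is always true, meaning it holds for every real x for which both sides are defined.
Yes, this is an identity.

Claim: cos²(x/2) = (1+cos(x))/2.
Reasoning: Use cos(2θ) = 2cos²θ - 1 with θ = x/2: cos(x) = 2cos²(x/2) - 1. Solving for cos²(x/2) gives (1 + cos(x))/2.
So the two sides agree for every real x for which both sides are defined.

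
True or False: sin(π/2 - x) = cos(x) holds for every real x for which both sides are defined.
Claim: sin(π/2 - x) = cos(x).
Reasoning: Use sin(u - v) = sin(u)cos(v) - cos(u)sin(v) with u = π/2, v = x: sin(π/2)cos(x) - cos(π/2)sin(x) = 1·cos(x) - 0·sin(x) = cos(x).
So the two sides agree for every real x for which both sides are defined.

Conclusion: True.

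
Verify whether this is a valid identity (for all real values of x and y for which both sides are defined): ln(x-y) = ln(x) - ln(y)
Claim: ln(x-y) = ln(x) - ln(y).
Test a specific point where both sides are defined: x = 2, y = 1.
LHS = ln(x-y) ≈ 0.0000
RHS = ln(x) - ln(y) ≈ 0.6931
Since 0.0000 ≠ 0.6931, the equation fails at this point, so it cannot hold for all real values of x and y for which both sides are defined.
ln(x) - ln(y) = ln(x/y), not ln(x-y).

Conclusion: No, this is NOT an identity.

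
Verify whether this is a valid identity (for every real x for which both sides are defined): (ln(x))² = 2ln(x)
No, this is NOT an identity.

Claim: (ln(x))² = 2ln(x).
Test a specific point where both sides are defined: x = 5.
LHS = (ln(x))² ≈ 2.5903
RHS = 2ln(x) ≈ 3.2189
Since 2.5903 ≠ 3.2189, the equation fails at this point, so it cannot hold for every real x for which both sides are defined.
2ln(x) equals ln(x²), which is not the same as (ln x)².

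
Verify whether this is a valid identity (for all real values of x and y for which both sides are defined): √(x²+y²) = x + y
Claim: √(x²+y²) = x + y.
Test a specific point where both sides are defined: x = 2, y = 2.
LHS = √(x²+y²) ≈ 2.8284
RHS = x + y ≈ 4.0000
Since 2.8284 ≠ 4.0000, the equation fails at this point, so it cannot hold for all real values of x and y for which both sides are defined.
(x+y)² = x² + 2xy + y², not x² + y², so the square root does not split this way.

Conclusion: No, this is NOT an identity.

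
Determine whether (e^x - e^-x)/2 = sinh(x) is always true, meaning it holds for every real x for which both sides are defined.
Claim: (e^x - e^-x)/2 = sinh(x).
Reasoning: This is exactly the definition of the hyperbolic sine: sinh(x) := (e^x - e^-x)/2.
So the two sides agree for every real x for which both sides are defined.

Conclusion: Yes, this is an identity.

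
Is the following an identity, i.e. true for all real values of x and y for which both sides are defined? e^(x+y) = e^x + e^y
Claim: e^(x+y) = e^x + e^y.
Test a specific point where both sides are defined: x = 2, y = 5.
LHS = e^(x+y) ≈ 1096.6332
RHS = e^x + e^y ≈ 155.8022
Since 1096.6332 ≠ 155.8022, the equation fails at this point, so it cannot hold for all real values of x and y for which both sides are defined.
The correct rule is e^(x+y) = e^x · e^y (a product, not a sum).

Conclusion: No, this is NOT an identity.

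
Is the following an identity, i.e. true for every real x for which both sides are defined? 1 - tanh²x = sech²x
Claim: 1 - tanh²x = sech²x.
Reasoning: Divide cosh²x - sinh²x = 1 through by cosh²x (never zero): 1 - tanh²x = 1/cosh²x = sech²x.
So the two sides agree for every real x for which both sides are defined.

Conclusion: Yes, this is an identity.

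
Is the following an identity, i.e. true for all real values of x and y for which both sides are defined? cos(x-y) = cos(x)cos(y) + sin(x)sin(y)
Yes, this is an identity.

Claim: cos(x-y) = cos(x)cos(y) + sin(x)sin(y).
Reasoning: Replace y by -y in cos(x+y) = cos(x)cos(y) - sin(x)sin(y) and use cos(-y) = cos(y), sin(-y) = -sin(y): cos(x-y) = cos(x)cos(y) + sin(x)sin(y).
So the two sides agree for all real values of x and y for which both sides are defined.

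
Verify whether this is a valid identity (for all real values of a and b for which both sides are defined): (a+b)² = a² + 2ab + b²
Yes, this is an identity.

Claim: (a+b)² = a² + 2ab + b².
Reasoning: Expand: (a+b)² = (a+b)(a+b) = a·a + a·b + b·a + b·b = a² + 2ab + b².
So the two sides agree for all real values of a and b for which both sides are defined.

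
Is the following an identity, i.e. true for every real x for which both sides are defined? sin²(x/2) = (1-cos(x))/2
Yes, this is an identity.

Claim: sin²(x/2) = (1-cos(x))/2.
Reasoning: Use cos(2θ) = 1 - 2sin²θ with θ = x/2: cos(x) = 1 - 2sin²(x/2). Solving for sin²(x/2) gives (1 - cos(x))/2.
So the two sides agree for every real x for which both sides are defined.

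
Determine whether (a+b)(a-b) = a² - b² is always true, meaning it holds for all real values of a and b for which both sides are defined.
Claim: (a+b)(a-b) = a² - b².
Reasoning: Expand: (a+b)(a-b) = a² - ab + ba - b² = a² - b² (the cross terms cancel).
So the two sides agree for all real values of a and b for which both sides are defined.

Conclusion: Yes, this is an identity.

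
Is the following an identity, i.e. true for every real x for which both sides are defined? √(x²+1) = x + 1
No, this is NOT an identity.

Claim: √(x²+1) = x + 1.
Test a specific point where both sides are defined: x = 2.
LHS = √(x²+1) ≈ 2.2361
RHS = x + 1 ≈ 3.0000
Since 2.2361 ≠ 3.0000, the equation fails at this point, so it cannot hold for every real x for which both sides are defined.
(x+1)² = x² + 2x + 1 ≠ x² + 1 unless x = 0.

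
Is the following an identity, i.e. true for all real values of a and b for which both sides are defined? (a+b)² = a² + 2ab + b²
Yes, this is an identity.

Claim: (a+b)² = a² + 2ab + b².
Reasoning: Expand: (a+b)² = (a+b)(a+b) = a·a + a·b + b·a + b·b = a² + 2ab + b².
So the two sides agree for all real values of a and b for which both sides are defined.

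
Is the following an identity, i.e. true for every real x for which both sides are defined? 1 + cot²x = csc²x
Yes, this is an identity.

Claim: 1 + cot²x = csc²x.
Reasoning: Start from sin²x + cos²x = 1 and divide every term by sin²x (allowed wherever cot x and csc x are defined): 1 + cot²x = 1/sin²x = csc²x.
So the two sides agree for every real x for which both sides are defined.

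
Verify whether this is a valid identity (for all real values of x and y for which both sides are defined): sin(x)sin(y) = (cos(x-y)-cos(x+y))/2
Yes, this is an identity.

Claim: sin(x)sin(y) = (cos(x-y)-cos(x+y))/2.
Reasoning: cos(x-y) = cos(x)cos(y) + sin(x)sin(y) and cos(x+y) = cos(x)cos(y) - sin(x)sin(y). Subtracting, cos(x-y) - cos(x+y) = 2sin(x)sin(y); divide by 2.
So the two sides agree for all real values of x and y for which both sides are defined.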